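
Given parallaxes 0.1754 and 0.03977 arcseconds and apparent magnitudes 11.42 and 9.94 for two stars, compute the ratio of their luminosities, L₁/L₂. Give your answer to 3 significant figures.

L₁/L₂ = 0.0132

d₁ = 1/p₁ = 1/0.1754″ = 5.7013 pc; d₂ = 1/p₂ = 1/0.03977″ = 25.145 pc.
M₁ = m₁ − 5 log₁₀ d₁ + 5 = 11.42 − 3.7799 + 5 = 12.6401.
M₂ = 9.94 − 7.0023 + 5 = 7.9377.
L₁/L₂ = 10^(0.4(M₂ − M₁)) = 10^(0.4 × (-4.7024)) = 10^(-1.88096) = 0.013153.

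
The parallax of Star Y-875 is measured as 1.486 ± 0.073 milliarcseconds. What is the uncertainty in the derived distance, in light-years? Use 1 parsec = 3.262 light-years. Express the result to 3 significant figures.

d = 1/p, so σ_d = σ_p / p².
σ_d = 0.0000730 / (0.001486)² = 0.0000730 / 0.0000022082 = 33.059 pc = 33.059 × 3.262 ly = 107.84 ly.

108 ly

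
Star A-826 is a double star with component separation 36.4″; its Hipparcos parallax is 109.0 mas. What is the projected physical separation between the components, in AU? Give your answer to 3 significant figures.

d = 1/p = 1/0.1090″ = 9.1743 pc.
At distance d (pc), an angle of θ arcsec spans θ·d AU: s = 36.4 × 9.1743 = 333.94 AU.

334 AU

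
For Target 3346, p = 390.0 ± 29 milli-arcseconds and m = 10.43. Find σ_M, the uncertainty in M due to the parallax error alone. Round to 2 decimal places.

σ_M = 0.16 mag

M = m − 5 log₁₀ d + 5 = m + 5 log₁₀ p + 5, so ∂M/∂p = 5/(p ln 10).
σ_M = (5/ln 10) · (σ_p/p) = 2.1715 × 29/390.0 = 2.1715 × 0.074359 = 0.16147.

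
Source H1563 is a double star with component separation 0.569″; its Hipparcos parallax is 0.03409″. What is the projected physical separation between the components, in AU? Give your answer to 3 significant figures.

16.7 AU

d = 1/p = 1/0.03409″ = 29.334 pc.
At distance d (pc), an angle of θ arcsec spans θ·d AU: s = 0.569 × 29.334 = 16.691 AU.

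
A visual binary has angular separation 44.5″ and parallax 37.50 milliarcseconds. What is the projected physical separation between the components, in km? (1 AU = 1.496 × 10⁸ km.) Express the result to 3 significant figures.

d = 1/p = 1/0.03750″ = 26.667 pc.
At distance d (pc), an angle of θ arcsec spans θ·d AU: s = 44.5 × 26.667 = 1186.7 AU.
= 1186.7 × 1.496 × 10⁸ km = 1.7753 × 10^11 km.

1.78 × 10^11 km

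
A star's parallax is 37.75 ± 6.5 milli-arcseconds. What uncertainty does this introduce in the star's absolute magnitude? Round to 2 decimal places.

σ_M = 0.37 mag

M = m − 5 log₁₀ d + 5 = m + 5 log₁₀ p + 5, so ∂M/∂p = 5/(p ln 10).
σ_M = (5/ln 10) · (σ_p/p) = 2.1715 × 6.5/37.75 = 2.1715 × 0.17219 = 0.37391.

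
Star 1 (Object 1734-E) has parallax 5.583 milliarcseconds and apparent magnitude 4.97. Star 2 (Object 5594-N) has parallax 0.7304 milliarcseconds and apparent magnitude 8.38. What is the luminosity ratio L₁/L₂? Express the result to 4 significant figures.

L₁/L₂ = 0.3957

d₁ = 1/p₁ = 1/0.005583″ = 179.12 pc; d₂ = 1/p₂ = 1/0.0007304″ = 1369.1 pc.
M₁ = m₁ − 5 log₁₀ d₁ + 5 = 4.97 − 11.2657 + 5 = -1.2957.
M₂ = 8.38 − 15.6822 + 5 = -2.3022.
L₁/L₂ = 10^(0.4(M₂ − M₁)) = 10^(0.4 × (-1.0065)) = 10^(-0.40260) = 0.39573.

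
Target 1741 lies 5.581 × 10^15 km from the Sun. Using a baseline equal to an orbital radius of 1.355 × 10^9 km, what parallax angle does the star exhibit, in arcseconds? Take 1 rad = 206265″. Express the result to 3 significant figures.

0.0501 arcsec

θ ≈ B/d = (1.355 × 10^9) / (5.581 × 10^15) = 2.4279 × 10^-7 rad.
In arcseconds: 2.4279 × 10^-7 × 206265 = 0.050079″.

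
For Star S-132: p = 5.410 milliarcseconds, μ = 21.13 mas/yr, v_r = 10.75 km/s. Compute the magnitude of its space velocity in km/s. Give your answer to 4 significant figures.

d = 1/p = 1/0.005410″ = 184.84 pc.
μ = 21.13 mas/yr = 0.02113 ″/yr.
v_t = 4.740 μ d = 4.740 × 0.02113 × 184.84 = 18.513 km/s.
v = √(v_r² + v_t²) = √(10.75² + 18.513²) = √458.294 = 21.408 km/s.

21.41 km/s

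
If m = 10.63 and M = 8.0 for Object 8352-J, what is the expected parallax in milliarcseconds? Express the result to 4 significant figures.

29.79 mas

m − M = 10.63 − 8.0 = 2.63.
d = 10^((m−M)/5 + 1) = 10^1.526 = 33.574 pc.
p = 1/d = 1/33.574 = 0.029785 arcsec = 29.785 mas.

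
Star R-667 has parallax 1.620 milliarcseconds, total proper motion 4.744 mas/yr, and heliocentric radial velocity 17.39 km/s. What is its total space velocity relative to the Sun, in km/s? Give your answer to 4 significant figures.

22.25 km/s

d = 1/p = 1/0.001620″ = 617.28 pc.
μ = 4.744 mas/yr = 0.004744 ″/yr.
v_t = 4.740 μ d = 4.740 × 0.004744 × 617.28 = 13.881 km/s.
v = √(v_r² + v_t²) = √(17.39² + 13.881²) = √495.094 = 22.251 km/s.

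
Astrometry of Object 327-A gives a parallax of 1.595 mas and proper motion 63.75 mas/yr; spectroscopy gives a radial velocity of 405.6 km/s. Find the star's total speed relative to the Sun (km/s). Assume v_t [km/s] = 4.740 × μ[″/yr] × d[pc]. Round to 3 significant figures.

d = 1/p = 1/0.001595″ = 626.96 pc.
μ = 63.75 mas/yr = 0.06375 ″/yr.
v_t = 4.740 μ d = 4.740 × 0.06375 × 626.96 = 189.45 km/s.
v = √(v_r² + v_t²) = √(405.6² + 189.45²) = √200403 = 447.66 km/s.

448 km/s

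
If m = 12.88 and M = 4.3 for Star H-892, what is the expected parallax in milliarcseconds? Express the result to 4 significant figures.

m − M = 12.88 − 4.3 = 8.58.
d = 10^((m−M)/5 + 1) = 10^2.716 = 520 pc.
p = 1/d = 1/520 = 0.0019231 arcsec = 1.9231 mas.

1.923 mas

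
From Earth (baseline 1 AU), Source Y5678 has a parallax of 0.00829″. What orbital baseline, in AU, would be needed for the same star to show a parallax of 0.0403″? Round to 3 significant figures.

4.86 AU

Parallax scales linearly with baseline: p ∝ B, so B = p_target / p_Earth × 1 AU.
B = 0.0403 / 0.00829 = 4.8613 AU.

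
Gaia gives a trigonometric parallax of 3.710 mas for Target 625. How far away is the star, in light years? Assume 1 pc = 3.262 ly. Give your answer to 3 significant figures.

p = 3.710 mas = 0.003710 arcsec.
d = 1/p = 1/0.003710 = 269.54 pc.
In light-years: 269.54 × 3.262 = 879.24 ly.

879 light years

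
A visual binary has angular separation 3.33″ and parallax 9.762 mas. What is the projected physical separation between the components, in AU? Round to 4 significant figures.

341.1 AU

d = 1/p = 1/0.009762″ = 102.44 pc.
At distance d (pc), an angle of θ arcsec spans θ·d AU: s = 3.33 × 102.44 = 341.13 AU.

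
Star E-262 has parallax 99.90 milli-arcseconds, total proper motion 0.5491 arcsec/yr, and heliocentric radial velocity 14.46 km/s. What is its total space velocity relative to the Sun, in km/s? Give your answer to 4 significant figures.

29.80 km/s

d = 1/p = 1/0.09990″ = 10.01 pc.
v_t = 4.740 μ d = 4.740 × 0.5491 × 10.01 = 26.053 km/s.
v = √(v_r² + v_t²) = √(14.46² + 26.053²) = √887.85 = 29.797 km/s.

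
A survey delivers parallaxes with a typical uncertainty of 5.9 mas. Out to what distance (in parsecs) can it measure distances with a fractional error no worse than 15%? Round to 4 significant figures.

25.42 pc

σ_d/d = σ_p/p, so the condition is σ_p/p ≤ 0.15, i.e. p ≥ σ_p/0.15.
p_min = 5.9/0.15 = 39.333 mas = 0.039333 arcsec.
d_max = 1/p_min = 1/0.039333 = 25.424 pc.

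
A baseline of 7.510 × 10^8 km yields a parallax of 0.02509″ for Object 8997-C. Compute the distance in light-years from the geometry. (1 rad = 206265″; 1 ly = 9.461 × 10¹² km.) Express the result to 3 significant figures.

θ = 0.02509″ = 0.02509/206265 = 1.2164 × 10^-7 rad.
d = B/θ = (7.510 × 10^8) / (1.2164 × 10^-7) = 6.1740 × 10^15 km = (6.1740 × 10^15) / (9.461 × 10^12) ly = 652.57 ly.

653 ly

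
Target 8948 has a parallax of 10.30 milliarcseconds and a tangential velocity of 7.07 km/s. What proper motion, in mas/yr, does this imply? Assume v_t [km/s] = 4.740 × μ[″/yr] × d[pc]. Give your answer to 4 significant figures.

15.36 mas/yr

d = 1/p = 1/0.01030″ = 97.087 pc.
μ = v_t / (4.74 d) = 7.07 / (4.74 × 97.087) = 7.07 / 460.19 = 0.015363 ″/yr = 15.363 mas/yr.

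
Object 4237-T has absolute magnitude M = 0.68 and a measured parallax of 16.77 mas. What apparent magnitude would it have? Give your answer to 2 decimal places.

m = 4.56

d = 1/p = 1/0.01677″ = 59.63 pc.
m − M = 5 log₁₀ d − 5 = 5 log₁₀(59.63) − 5 = 8.8773 − 5 = 3.8773.
m = M + (m − M) = 0.68 + 3.8773 = 4.56.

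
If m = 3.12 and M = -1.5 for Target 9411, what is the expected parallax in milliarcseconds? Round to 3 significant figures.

11.9 mas

m − M = 3.12 − (-1.5) = 4.62.
d = 10^((m−M)/5 + 1) = 10^1.924 = 83.946 pc.
p = 1/d = 1/83.946 = 0.011912 arcsec = 11.912 mas.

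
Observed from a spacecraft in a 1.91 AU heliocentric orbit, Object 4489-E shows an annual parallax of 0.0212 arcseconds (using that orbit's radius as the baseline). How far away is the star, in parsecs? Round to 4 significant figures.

90.09 pc

With baseline B (in AU) and parallax p (in arcsec), d = B/p parsecs.
d = 1.91 / 0.0212 = 90.094 pc.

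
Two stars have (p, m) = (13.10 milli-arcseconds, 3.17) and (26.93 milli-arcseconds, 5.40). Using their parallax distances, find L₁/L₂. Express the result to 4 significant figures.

d₁ = 1/p₁ = 1/0.01310″ = 76.336 pc; d₂ = 1/p₂ = 1/0.02693″ = 37.133 pc.
M₁ = m₁ − 5 log₁₀ d₁ + 5 = 3.17 − 9.4136 + 5 = -1.2436.
M₂ = 5.40 − 7.8488 + 5 = 2.5512.
L₁/L₂ = 10^(0.4(M₂ − M₁)) = 10^(0.4 × 3.7948) = 10^1.51792 = 32.955.

L₁/L₂ = 32.96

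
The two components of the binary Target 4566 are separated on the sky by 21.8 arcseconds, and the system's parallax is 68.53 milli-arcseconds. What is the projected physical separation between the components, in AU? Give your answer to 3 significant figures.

d = 1/p = 1/0.06853″ = 14.592 pc.
At distance d (pc), an angle of θ arcsec spans θ·d AU: s = 21.8 × 14.592 = 318.11 AU.

318 AU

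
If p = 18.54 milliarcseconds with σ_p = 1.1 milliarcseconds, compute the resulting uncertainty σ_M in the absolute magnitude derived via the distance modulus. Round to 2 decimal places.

σ_M = 0.13 mag

M = m − 5 log₁₀ d + 5 = m + 5 log₁₀ p + 5, so ∂M/∂p = 5/(p ln 10).
σ_M = (5/ln 10) · (σ_p/p) = 2.1715 × 1.1/18.54 = 2.1715 × 0.059331 = 0.12884.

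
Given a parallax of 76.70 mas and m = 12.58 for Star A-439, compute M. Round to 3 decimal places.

M = 12.004

d = 1/p = 1/0.07670″ = 13.038 pc.
m − M = 5 log₁₀(13.038) − 5 = 5.5761 − 5 = 0.5761.
M = m − (m − M) = 12.58 − 0.5761 = 12.004.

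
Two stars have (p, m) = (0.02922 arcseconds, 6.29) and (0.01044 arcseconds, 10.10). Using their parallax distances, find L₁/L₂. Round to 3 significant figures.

d₁ = 1/p₁ = 1/0.02922″ = 34.223 pc; d₂ = 1/p₂ = 1/0.01044″ = 95.785 pc.
M₁ = m₁ − 5 log₁₀ d₁ + 5 = 6.29 − 7.6716 + 5 = 3.6184.
M₂ = 10.10 − 9.9065 + 5 = 5.1935.
L₁/L₂ = 10^(0.4(M₂ − M₁)) = 10^(0.4 × 1.5751) = 10^0.63004 = 4.2662.

L₁/L₂ = 4.27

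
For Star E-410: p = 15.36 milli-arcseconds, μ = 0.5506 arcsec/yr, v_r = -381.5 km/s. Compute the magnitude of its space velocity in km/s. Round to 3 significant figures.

d = 1/p = 1/0.01536″ = 65.104 pc.
v_t = 4.740 μ d = 4.740 × 0.5506 × 65.104 = 169.91 km/s.
v = √(v_r² + v_t²) = √((-381.5)² + 169.91²) = √174412 = 417.63 km/s.

418 km/s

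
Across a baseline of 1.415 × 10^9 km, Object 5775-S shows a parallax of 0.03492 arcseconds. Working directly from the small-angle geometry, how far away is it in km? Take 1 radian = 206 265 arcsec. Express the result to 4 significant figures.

θ = 0.03492″ = 0.03492/206265 = 1.6930 × 10^-7 rad.
d = B/θ = (1.415 × 10^9) / (1.6930 × 10^-7) = 8.3579 × 10^15 km.

8.358 × 10^15 km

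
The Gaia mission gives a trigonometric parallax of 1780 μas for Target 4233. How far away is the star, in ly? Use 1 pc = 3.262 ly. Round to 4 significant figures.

1833 ly

p = 1780 μas = 0.001780 arcsec.
d = 1/p = 1/0.001780 = 561.8 pc.
In light-years: 561.8 × 3.262 = 1832.6 ly.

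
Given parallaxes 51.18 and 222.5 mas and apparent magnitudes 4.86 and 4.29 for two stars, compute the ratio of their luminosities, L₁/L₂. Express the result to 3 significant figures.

L₁/L₂ = 11.2

d₁ = 1/p₁ = 1/0.05118″ = 19.539 pc; d₂ = 1/p₂ = 1/0.2225″ = 4.4944 pc.
M₁ = m₁ − 5 log₁₀ d₁ + 5 = 4.86 − 6.4545 + 5 = 3.4055.
M₂ = 4.29 − 3.2634 + 5 = 6.0266.
L₁/L₂ = 10^(0.4(M₂ − M₁)) = 10^(0.4 × 2.6211) = 10^1.04844 = 11.18.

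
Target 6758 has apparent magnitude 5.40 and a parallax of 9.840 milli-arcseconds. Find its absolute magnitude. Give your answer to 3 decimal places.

M = 0.365

d = 1/p = 1/0.009840″ = 101.63 pc.
m − M = 5 log₁₀(101.63) − 5 = 10.0351 − 5 = 5.0351.
M = m − (m − M) = 5.40 − 5.0351 = 0.365.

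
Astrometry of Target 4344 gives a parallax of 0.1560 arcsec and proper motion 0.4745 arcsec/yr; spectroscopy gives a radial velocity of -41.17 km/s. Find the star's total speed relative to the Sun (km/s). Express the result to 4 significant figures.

43.62 km/s

d = 1/p = 1/0.1560″ = 6.4103 pc.
v_t = 4.740 μ d = 4.740 × 0.4745 × 6.4103 = 14.418 km/s.
v = √(v_r² + v_t²) = √((-41.17)² + 14.418²) = √1902.85 = 43.622 km/s.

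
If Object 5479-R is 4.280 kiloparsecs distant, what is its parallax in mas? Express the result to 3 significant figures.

0.234 mas

d = 4.280 kpc = 4280 pc.
p = 1/d = 1/4280 = 0.00023364 arcsec.
= 0.00023364 × 1000 = 0.23364 mas.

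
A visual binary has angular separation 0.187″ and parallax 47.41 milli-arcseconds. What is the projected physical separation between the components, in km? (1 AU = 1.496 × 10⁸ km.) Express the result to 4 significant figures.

d = 1/p = 1/0.04741″ = 21.093 pc.
At distance d (pc), an angle of θ arcsec spans θ·d AU: s = 0.187 × 21.093 = 3.9444 AU.
= 3.9444 × 1.496 × 10⁸ km = 5.9008 × 10^8 km.

5.901 × 10^8 km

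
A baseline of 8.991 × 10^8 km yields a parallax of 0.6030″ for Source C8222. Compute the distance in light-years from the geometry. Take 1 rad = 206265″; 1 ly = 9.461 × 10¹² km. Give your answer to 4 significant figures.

θ = 0.6030″ = 0.6030/206265 = 2.9234 × 10^-6 rad.
d = B/θ = (8.991 × 10^8) / (2.9234 × 10^-6) = 3.0755 × 10^14 km = (3.0755 × 10^14) / (9.461 × 10^12) ly = 32.507 ly.

32.51 ly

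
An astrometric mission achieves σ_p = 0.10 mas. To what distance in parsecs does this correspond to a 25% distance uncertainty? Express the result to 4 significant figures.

2500 pc

σ_d/d = σ_p/p, so the condition is σ_p/p ≤ 0.25, i.e. p ≥ σ_p/0.25.
p_min = 0.10/0.25 = 0.4 mas = 0.0004 arcsec.
d_max = 1/p_min = 1/0.0004 = 2500 pc.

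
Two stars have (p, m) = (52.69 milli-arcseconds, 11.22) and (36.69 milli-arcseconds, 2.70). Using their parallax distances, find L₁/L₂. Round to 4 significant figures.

L₁/L₂ = 0.0001895

d₁ = 1/p₁ = 1/0.05269″ = 18.979 pc; d₂ = 1/p₂ = 1/0.03669″ = 27.255 pc.
M₁ = m₁ − 5 log₁₀ d₁ + 5 = 11.22 − 6.3914 + 5 = 9.8286.
M₂ = 2.70 − 7.1772 + 5 = 0.5228.
L₁/L₂ = 10^(0.4(M₂ − M₁)) = 10^(0.4 × (-9.3058)) = 10^(-3.72232) = 0.00018953.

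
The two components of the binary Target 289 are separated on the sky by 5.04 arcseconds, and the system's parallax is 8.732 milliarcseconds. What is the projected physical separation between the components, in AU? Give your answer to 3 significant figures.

d = 1/p = 1/0.008732″ = 114.52 pc.
At distance d (pc), an angle of θ arcsec spans θ·d AU: s = 5.04 × 114.52 = 577.18 AU.

577 AU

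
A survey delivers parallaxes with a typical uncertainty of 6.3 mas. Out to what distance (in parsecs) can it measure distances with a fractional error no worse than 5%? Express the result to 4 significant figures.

σ_d/d = σ_p/p, so the condition is σ_p/p ≤ 0.05, i.e. p ≥ σ_p/0.05.
p_min = 6.3/0.05 = 126 mas = 0.126 arcsec.
d_max = 1/p_min = 1/0.126 = 7.9365 pc.

7.937 pc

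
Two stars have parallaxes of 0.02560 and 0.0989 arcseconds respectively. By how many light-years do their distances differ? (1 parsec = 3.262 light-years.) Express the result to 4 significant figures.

d_A = 1/0.02560″ = 39.063 pc; d_B = 1/0.09890″ = 10.111 pc.
|d_B − d_A| = |10.111 − 39.063| = 28.952 pc = 28.952 × 3.262 ly = 94.441 ly.

94.44 ly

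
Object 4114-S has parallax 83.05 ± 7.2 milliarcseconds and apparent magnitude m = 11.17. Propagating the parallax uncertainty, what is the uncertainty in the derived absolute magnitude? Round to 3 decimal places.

M = m − 5 log₁₀ d + 5 = m + 5 log₁₀ p + 5, so ∂M/∂p = 5/(p ln 10).
σ_M = (5/ln 10) · (σ_p/p) = 2.1715 × 7.2/83.05 = 2.1715 × 0.086695 = 0.18826.

σ_M = 0.188 mag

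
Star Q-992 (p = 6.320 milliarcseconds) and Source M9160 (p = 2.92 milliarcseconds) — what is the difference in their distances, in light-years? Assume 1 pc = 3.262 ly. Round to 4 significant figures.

d_A = 1/0.006320″ = 158.23 pc; d_B = 1/0.002920″ = 342.47 pc.
|d_B − d_A| = |342.47 − 158.23| = 184.24 pc = 184.24 × 3.262 ly = 600.99 ly.

601.0 ly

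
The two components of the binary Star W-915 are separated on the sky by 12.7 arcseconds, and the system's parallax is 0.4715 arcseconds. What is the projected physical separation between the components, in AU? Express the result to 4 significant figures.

d = 1/p = 1/0.4715″ = 2.1209 pc.
At distance d (pc), an angle of θ arcsec spans θ·d AU: s = 12.7 × 2.1209 = 26.935 AU.

26.94 AU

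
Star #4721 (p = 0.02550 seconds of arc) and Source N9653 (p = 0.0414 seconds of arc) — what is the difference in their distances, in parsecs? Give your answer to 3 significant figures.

d_A = 1/0.02550″ = 39.216 pc; d_B = 1/0.04140″ = 24.155 pc.
|d_B − d_A| = |24.155 − 39.216| = 15.061 pc.

15.1 pc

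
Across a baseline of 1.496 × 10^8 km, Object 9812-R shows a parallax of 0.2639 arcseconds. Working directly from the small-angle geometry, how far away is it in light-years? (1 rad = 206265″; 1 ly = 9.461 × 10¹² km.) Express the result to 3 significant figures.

12.4 ly

θ = 0.2639″ = 0.2639/206265 = 1.2794 × 10^-6 rad.
d = B/θ = (1.496 × 10^8) / (1.2794 × 10^-6) = 1.1693 × 10^14 km = (1.1693 × 10^14) / (9.461 × 10^12) ly = 12.359 ly.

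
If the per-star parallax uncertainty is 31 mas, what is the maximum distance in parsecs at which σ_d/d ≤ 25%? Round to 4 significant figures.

σ_d/d = σ_p/p, so the condition is σ_p/p ≤ 0.25, i.e. p ≥ σ_p/0.25.
p_min = 31/0.25 = 124 mas = 0.124 arcsec.
d_max = 1/p_min = 1/0.124 = 8.0645 pc.

8.065 pc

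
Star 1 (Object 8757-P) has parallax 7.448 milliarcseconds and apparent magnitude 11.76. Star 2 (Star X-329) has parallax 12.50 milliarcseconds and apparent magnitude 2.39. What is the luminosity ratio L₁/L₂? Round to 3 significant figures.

L₁/L₂ = 0.000503

d₁ = 1/p₁ = 1/0.007448″ = 134.26 pc; d₂ = 1/p₂ = 1/0.01250″ = 80 pc.
M₁ = m₁ − 5 log₁₀ d₁ + 5 = 11.76 − 10.6397 + 5 = 6.1203.
M₂ = 2.39 − 9.5154 + 5 = -2.1254.
L₁/L₂ = 10^(0.4(M₂ − M₁)) = 10^(0.4 × (-8.2457)) = 10^(-3.29828) = 0.00050318.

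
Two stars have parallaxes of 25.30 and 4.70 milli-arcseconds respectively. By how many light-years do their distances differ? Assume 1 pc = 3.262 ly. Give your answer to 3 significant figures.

565 ly

d_A = 1/0.02530″ = 39.526 pc; d_B = 1/0.004700″ = 212.77 pc.
|d_B − d_A| = |212.77 − 39.526| = 173.24 pc = 173.24 × 3.262 ly = 565.11 ly.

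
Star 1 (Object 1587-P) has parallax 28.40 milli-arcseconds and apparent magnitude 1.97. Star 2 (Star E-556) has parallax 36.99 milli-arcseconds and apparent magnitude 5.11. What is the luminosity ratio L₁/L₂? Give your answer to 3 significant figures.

L₁/L₂ = 30.6

d₁ = 1/p₁ = 1/0.02840″ = 35.211 pc; d₂ = 1/p₂ = 1/0.03699″ = 27.034 pc.
M₁ = m₁ − 5 log₁₀ d₁ + 5 = 1.97 − 7.7334 + 5 = -0.7634.
M₂ = 5.11 − 7.1596 + 5 = 2.9504.
L₁/L₂ = 10^(0.4(M₂ − M₁)) = 10^(0.4 × 3.7138) = 10^1.48552 = 30.586.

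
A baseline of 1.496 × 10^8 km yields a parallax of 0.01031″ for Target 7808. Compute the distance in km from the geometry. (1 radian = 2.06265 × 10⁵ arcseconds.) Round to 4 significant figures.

θ = 0.01031″ = 0.01031/206265 = 4.9984 × 10^-8 rad.
d = B/θ = (1.496 × 10^8) / (4.9984 × 10^-8) = 2.9930 × 10^15 km.

2.993 × 10^15 km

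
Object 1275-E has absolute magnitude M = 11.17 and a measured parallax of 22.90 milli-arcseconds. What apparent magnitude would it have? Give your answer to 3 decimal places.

m = 14.371

d = 1/p = 1/0.02290″ = 43.668 pc.
m − M = 5 log₁₀ d − 5 = 5 log₁₀(43.668) − 5 = 8.2008 − 5 = 3.2008.
m = M + (m − M) = 11.17 + 3.2008 = 14.371.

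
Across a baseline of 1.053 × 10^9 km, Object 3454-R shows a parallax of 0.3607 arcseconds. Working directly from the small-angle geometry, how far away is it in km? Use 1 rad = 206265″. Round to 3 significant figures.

6.02 × 10^14 km

θ = 0.3607″ = 0.3607/206265 = 1.7487 × 10^-6 rad.
d = B/θ = (1.053 × 10^9) / (1.7487 × 10^-6) = 6.0216 × 10^14 km.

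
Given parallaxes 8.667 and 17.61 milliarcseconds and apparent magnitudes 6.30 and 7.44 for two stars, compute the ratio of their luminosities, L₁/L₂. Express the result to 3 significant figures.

L₁/L₂ = 11.8

d₁ = 1/p₁ = 1/0.008667″ = 115.38 pc; d₂ = 1/p₂ = 1/0.01761″ = 56.786 pc.
M₁ = m₁ − 5 log₁₀ d₁ + 5 = 6.30 − 10.3107 + 5 = 0.9893.
M₂ = 7.44 − 8.7712 + 5 = 3.6688.
L₁/L₂ = 10^(0.4(M₂ − M₁)) = 10^(0.4 × 2.6795) = 10^1.07180 = 11.798.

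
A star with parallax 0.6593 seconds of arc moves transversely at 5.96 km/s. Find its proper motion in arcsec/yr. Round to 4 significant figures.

0.8290 arcsec/yr

d = 1/p = 1/0.6593″ = 1.5168 pc.
μ = v_t / (4.74 d) = 5.96 / (4.74 × 1.5168) = 5.96 / 7.1896 = 0.82898 ″/yr.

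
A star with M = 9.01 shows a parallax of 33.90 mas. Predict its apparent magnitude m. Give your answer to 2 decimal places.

d = 1/p = 1/0.03390″ = 29.499 pc.
m − M = 5 log₁₀ d − 5 = 5 log₁₀(29.499) − 5 = 7.3490 − 5 = 2.3490.
m = M + (m − M) = 9.01 + 2.3490 = 11.36.

m = 11.36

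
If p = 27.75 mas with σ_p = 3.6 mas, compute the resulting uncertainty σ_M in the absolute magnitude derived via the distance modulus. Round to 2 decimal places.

σ_M = 0.28 mag

M = m − 5 log₁₀ d + 5 = m + 5 log₁₀ p + 5, so ∂M/∂p = 5/(p ln 10).
σ_M = (5/ln 10) · (σ_p/p) = 2.1715 × 3.6/27.75 = 2.1715 × 0.12973 = 0.28171.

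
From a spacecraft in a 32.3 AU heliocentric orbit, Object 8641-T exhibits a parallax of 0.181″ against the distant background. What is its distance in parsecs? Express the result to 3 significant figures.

178 pc

With baseline B (in AU) and parallax p (in arcsec), d = B/p parsecs.
d = 32.3 / 0.181 = 178.45 pc.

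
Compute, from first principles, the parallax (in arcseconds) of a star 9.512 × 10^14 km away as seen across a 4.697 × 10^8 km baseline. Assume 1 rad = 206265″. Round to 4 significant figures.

0.1019 arcsec

θ ≈ B/d = (4.697 × 10^8) / (9.512 × 10^14) = 4.9380 × 10^-7 rad.
In arcseconds: 4.9380 × 10^-7 × 206265 = 0.10185″.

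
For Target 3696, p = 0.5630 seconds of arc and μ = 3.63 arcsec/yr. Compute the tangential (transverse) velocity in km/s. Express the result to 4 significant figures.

30.56 km/s

d = 1/p = 1/0.5630″ = 1.7762 pc.
v_t = 4.74 × μ × d = 4.74 × 3.63 × 1.7762 = 30.562 km/s.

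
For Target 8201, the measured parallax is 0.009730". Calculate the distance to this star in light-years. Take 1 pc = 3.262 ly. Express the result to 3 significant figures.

335 light years

d = 1/p = 1/0.009730 = 102.77 pc.
In light-years: 102.77 × 3.262 = 335.24 ly.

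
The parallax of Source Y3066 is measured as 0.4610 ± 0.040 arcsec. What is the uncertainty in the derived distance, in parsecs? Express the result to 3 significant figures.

d = 1/p, so σ_d = σ_p / p².
σ_d = 0.0400 / (0.4610)² = 0.0400 / 0.21252 = 0.18822 pc.

0.188 pc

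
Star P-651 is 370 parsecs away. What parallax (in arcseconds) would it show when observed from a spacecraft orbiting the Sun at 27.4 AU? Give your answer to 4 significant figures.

p (arcsec) = B (AU) / d (pc).
p = 27.4 / 370 = 0.074054 arcsec.

0.07405 arcsec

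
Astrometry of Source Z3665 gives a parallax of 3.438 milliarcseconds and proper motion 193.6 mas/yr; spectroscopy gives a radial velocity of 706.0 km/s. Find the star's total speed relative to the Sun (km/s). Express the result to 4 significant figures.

d = 1/p = 1/0.003438″ = 290.87 pc.
μ = 193.6 mas/yr = 0.1936 ″/yr.
v_t = 4.740 μ d = 4.740 × 0.1936 × 290.87 = 266.92 km/s.
v = √(v_r² + v_t²) = √(706.0² + 266.92²) = √569682 = 754.77 km/s.

754.8 km/s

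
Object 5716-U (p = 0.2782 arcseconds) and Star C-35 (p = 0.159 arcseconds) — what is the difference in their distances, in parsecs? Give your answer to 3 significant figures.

d_A = 1/0.2782″ = 3.5945 pc; d_B = 1/0.1590″ = 6.2893 pc.
|d_B − d_A| = |6.2893 − 3.5945| = 2.6948 pc.

2.69 pc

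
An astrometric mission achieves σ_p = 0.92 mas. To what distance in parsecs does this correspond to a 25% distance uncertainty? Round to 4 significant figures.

271.7 pc

σ_d/d = σ_p/p, so the condition is σ_p/p ≤ 0.25, i.e. p ≥ σ_p/0.25.
p_min = 0.92/0.25 = 3.68 mas = 0.00368 arcsec.
d_max = 1/p_min = 1/0.00368 = 271.74 pc.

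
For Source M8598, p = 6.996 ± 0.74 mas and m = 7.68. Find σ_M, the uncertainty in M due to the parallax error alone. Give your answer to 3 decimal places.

M = m − 5 log₁₀ d + 5 = m + 5 log₁₀ p + 5, so ∂M/∂p = 5/(p ln 10).
σ_M = (5/ln 10) · (σ_p/p) = 2.1715 × 0.74/6.996 = 2.1715 × 0.10577 = 0.22968.

σ_M = 0.230 mag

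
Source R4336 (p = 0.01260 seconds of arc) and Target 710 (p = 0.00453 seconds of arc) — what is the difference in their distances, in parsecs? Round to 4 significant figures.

141.4 pc

d_A = 1/0.01260″ = 79.365 pc; d_B = 1/0.004530″ = 220.75 pc.
|d_B − d_A| = |220.75 − 79.365| = 141.39 pc.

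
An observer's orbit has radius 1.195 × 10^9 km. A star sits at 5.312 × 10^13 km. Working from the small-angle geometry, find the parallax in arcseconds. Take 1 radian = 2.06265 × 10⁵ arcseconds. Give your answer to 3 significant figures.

θ ≈ B/d = (1.195 × 10^9) / (5.312 × 10^13) = 2.2496 × 10^-5 rad.
In arcseconds: 2.2496 × 10^-5 × 206265 = 4.6401″.

4.64 arcsec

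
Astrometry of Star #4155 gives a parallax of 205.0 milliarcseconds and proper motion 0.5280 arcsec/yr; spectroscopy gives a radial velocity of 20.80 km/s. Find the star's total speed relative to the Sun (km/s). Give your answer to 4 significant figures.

24.12 km/s

d = 1/p = 1/0.2050″ = 4.878 pc.
v_t = 4.740 μ d = 4.740 × 0.5280 × 4.878 = 12.208 km/s.
v = √(v_r² + v_t²) = √(20.80² + 12.208²) = √581.675 = 24.118 km/s.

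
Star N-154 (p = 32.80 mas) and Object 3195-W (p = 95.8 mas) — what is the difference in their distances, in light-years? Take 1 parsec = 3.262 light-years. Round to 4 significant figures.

65.40 ly

d_A = 1/0.03280″ = 30.488 pc; d_B = 1/0.09580″ = 10.438 pc.
|d_B − d_A| = |10.438 − 30.488| = 20.05 pc = 20.05 × 3.262 ly = 65.403 ly.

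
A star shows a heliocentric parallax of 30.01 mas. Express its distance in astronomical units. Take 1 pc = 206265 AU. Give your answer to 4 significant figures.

6.873 × 10^6 AU

p = 30.01 mas = 0.03001 arcsec.
d = 1/p = 1/0.03001 = 33.322 pc.
In AU: 33.322 × 206265 = 6.8732 × 10^6 AU.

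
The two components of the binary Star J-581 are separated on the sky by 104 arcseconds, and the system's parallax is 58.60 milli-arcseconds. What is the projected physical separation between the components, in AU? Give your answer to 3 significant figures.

d = 1/p = 1/0.05860″ = 17.065 pc.
At distance d (pc), an angle of θ arcsec spans θ·d AU: s = 104 × 17.065 = 1774.8 AU.

1770 AU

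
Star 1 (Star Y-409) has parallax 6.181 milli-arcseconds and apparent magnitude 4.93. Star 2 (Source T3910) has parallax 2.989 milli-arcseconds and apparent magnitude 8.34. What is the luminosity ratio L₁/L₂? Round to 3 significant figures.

L₁/L₂ = 5.41

d₁ = 1/p₁ = 1/0.006181″ = 161.79 pc; d₂ = 1/p₂ = 1/0.002989″ = 334.56 pc.
M₁ = m₁ − 5 log₁₀ d₁ + 5 = 4.93 − 11.0448 + 5 = -1.1148.
M₂ = 8.34 − 12.6224 + 5 = 0.7176.
L₁/L₂ = 10^(0.4(M₂ − M₁)) = 10^(0.4 × 1.8324) = 10^0.73296 = 5.407.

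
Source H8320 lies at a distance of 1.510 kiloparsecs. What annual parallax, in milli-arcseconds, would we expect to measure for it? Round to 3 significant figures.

0.662 mas

d = 1.510 kpc = 1510 pc.
p = 1/d = 1/1510 = 0.00066225 arcsec.
= 0.00066225 × 1000 = 0.66225 mas.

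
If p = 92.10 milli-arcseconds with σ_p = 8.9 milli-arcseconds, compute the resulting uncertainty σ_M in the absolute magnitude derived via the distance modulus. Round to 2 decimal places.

σ_M = 0.21 mag

M = m − 5 log₁₀ d + 5 = m + 5 log₁₀ p + 5, so ∂M/∂p = 5/(p ln 10).
σ_M = (5/ln 10) · (σ_p/p) = 2.1715 × 8.9/92.10 = 2.1715 × 0.096634 = 0.20984.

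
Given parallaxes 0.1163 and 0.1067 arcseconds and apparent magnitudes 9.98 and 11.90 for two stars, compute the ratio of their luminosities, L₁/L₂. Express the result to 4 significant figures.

L₁/L₂ = 4.934

d₁ = 1/p₁ = 1/0.1163″ = 8.5985 pc; d₂ = 1/p₂ = 1/0.1067″ = 9.3721 pc.
M₁ = m₁ − 5 log₁₀ d₁ + 5 = 9.98 − 4.6721 + 5 = 10.3079.
M₂ = 11.90 − 4.8592 + 5 = 12.0408.
L₁/L₂ = 10^(0.4(M₂ − M₁)) = 10^(0.4 × 1.7329) = 10^0.69316 = 4.9336.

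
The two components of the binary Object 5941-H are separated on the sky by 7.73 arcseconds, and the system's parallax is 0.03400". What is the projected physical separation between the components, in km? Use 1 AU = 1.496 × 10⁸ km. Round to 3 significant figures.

d = 1/p = 1/0.03400″ = 29.412 pc.
At distance d (pc), an angle of θ arcsec spans θ·d AU: s = 7.73 × 29.412 = 227.35 AU.
= 227.35 × 1.496 × 10⁸ km = 3.4012 × 10^10 km.

3.40 × 10^10 km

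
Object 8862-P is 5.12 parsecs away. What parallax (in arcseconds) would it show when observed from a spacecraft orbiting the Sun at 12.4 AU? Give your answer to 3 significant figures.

2.42 arcsec

p (arcsec) = B (AU) / d (pc).
p = 12.4 / 5.12 = 2.4219 arcsec.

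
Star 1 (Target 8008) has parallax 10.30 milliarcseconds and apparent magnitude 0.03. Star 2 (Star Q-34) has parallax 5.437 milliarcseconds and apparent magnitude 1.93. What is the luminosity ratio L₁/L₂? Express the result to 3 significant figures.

L₁/L₂ = 1.60

d₁ = 1/p₁ = 1/0.01030″ = 97.087 pc; d₂ = 1/p₂ = 1/0.005437″ = 183.92 pc.
M₁ = m₁ − 5 log₁₀ d₁ + 5 = 0.03 − 9.9358 + 5 = -4.9058.
M₂ = 1.93 − 11.3231 + 5 = -4.3931.
L₁/L₂ = 10^(0.4(M₂ − M₁)) = 10^(0.4 × 0.5127) = 10^0.20508 = 1.6035.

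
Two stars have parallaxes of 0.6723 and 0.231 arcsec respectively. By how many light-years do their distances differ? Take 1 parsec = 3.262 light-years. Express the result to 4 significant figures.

9.269 ly

d_A = 1/0.6723″ = 1.4874 pc; d_B = 1/0.2310″ = 4.329 pc.
|d_B − d_A| = |4.329 − 1.4874| = 2.8416 pc = 2.8416 × 3.262 ly = 9.2693 ly.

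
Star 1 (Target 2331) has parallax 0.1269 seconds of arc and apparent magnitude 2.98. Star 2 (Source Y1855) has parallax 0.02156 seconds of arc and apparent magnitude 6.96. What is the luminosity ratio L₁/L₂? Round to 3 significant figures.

L₁/L₂ = 1.13

d₁ = 1/p₁ = 1/0.1269″ = 7.8802 pc; d₂ = 1/p₂ = 1/0.02156″ = 46.382 pc.
M₁ = m₁ − 5 log₁₀ d₁ + 5 = 2.98 − 4.4827 + 5 = 3.4973.
M₂ = 6.96 − 8.3317 + 5 = 3.6283.
L₁/L₂ = 10^(0.4(M₂ − M₁)) = 10^(0.4 × 0.1310) = 10^0.05240 = 1.1282.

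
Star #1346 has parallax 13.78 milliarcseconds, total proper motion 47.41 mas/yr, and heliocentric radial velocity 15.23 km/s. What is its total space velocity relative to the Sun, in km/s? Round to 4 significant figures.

d = 1/p = 1/0.01378″ = 72.569 pc.
μ = 47.41 mas/yr = 0.04741 ″/yr.
v_t = 4.740 μ d = 4.740 × 0.04741 × 72.569 = 16.308 km/s.
v = √(v_r² + v_t²) = √(15.23² + 16.308²) = √497.904 = 22.314 km/s.

22.31 km/s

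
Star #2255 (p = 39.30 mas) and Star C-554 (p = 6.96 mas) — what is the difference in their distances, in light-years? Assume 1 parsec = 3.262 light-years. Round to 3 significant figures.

386 ly

d_A = 1/0.03930″ = 25.445 pc; d_B = 1/0.006960″ = 143.68 pc.
|d_B − d_A| = |143.68 − 25.445| = 118.24 pc = 118.24 × 3.262 ly = 385.7 ly.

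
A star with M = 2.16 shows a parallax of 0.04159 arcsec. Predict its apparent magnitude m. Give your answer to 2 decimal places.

m = 4.07

d = 1/p = 1/0.04159″ = 24.044 pc.
m − M = 5 log₁₀ d − 5 = 5 log₁₀(24.044) − 5 = 6.9050 − 5 = 1.9050.
m = M + (m − M) = 2.16 + 1.9050 = 4.07.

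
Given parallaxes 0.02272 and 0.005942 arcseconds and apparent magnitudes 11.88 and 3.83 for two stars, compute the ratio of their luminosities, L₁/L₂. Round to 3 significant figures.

d₁ = 1/p₁ = 1/0.02272″ = 44.014 pc; d₂ = 1/p₂ = 1/0.005942″ = 168.29 pc.
M₁ = m₁ − 5 log₁₀ d₁ + 5 = 11.88 − 8.2180 + 5 = 8.6620.
M₂ = 3.83 − 11.1303 + 5 = -2.3003.
L₁/L₂ = 10^(0.4(M₂ − M₁)) = 10^(0.4 × (-10.9623)) = 10^(-4.38492) = 0.000041217.

L₁/L₂ = 4.12 × 10^-5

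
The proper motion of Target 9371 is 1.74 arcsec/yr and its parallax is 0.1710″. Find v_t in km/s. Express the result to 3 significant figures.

d = 1/p = 1/0.1710″ = 5.848 pc.
v_t = 4.74 × μ × d = 4.74 × 1.74 × 5.848 = 48.232 km/s.

48.2 km/s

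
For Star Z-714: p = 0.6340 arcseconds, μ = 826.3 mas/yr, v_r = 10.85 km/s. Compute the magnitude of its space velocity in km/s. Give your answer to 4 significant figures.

12.49 km/s

d = 1/p = 1/0.6340″ = 1.5773 pc.
μ = 826.3 mas/yr = 0.8263 ″/yr.
v_t = 4.740 μ d = 4.740 × 0.8263 × 1.5773 = 6.1778 km/s.
v = √(v_r² + v_t²) = √(10.85² + 6.1778²) = √155.888 = 12.486 km/s.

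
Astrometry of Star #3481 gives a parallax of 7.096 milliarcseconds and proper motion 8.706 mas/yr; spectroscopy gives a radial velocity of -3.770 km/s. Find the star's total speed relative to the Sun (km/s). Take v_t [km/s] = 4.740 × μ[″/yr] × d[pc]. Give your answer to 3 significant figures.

6.93 km/s

d = 1/p = 1/0.007096″ = 140.92 pc.
μ = 8.706 mas/yr = 0.008706 ″/yr.
v_t = 4.740 μ d = 4.740 × 0.008706 × 140.92 = 5.8153 km/s.
v = √(v_r² + v_t²) = √((-3.770)² + 5.8153²) = √48.0306 = 6.9304 km/s.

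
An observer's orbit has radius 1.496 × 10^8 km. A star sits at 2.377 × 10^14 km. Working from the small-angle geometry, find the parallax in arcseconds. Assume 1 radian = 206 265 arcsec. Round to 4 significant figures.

θ ≈ B/d = (1.496 × 10^8) / (2.377 × 10^14) = 6.2936 × 10^-7 rad.
In arcseconds: 6.2936 × 10^-7 × 206265 = 0.12981″.

0.1298 arcsec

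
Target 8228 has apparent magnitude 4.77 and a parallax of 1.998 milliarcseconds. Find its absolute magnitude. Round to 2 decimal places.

M = -3.73

d = 1/p = 1/0.001998″ = 500.5 pc.
m − M = 5 log₁₀(500.5) − 5 = 13.4970 − 5 = 8.4970.
M = m − (m − M) = 4.77 − 8.4970 = -3.73.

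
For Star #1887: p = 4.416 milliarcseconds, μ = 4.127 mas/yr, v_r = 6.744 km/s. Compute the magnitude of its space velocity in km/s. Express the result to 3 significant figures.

8.07 km/s

d = 1/p = 1/0.004416″ = 226.45 pc.
μ = 4.127 mas/yr = 0.004127 ″/yr.
v_t = 4.740 μ d = 4.740 × 0.004127 × 226.45 = 4.4298 km/s.
v = √(v_r² + v_t²) = √(6.744² + 4.4298²) = √65.1047 = 8.0687 km/s.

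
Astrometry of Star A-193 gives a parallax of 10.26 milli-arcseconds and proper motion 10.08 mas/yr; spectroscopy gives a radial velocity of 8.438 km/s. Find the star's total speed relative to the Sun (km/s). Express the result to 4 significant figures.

9.638 km/s

d = 1/p = 1/0.01026″ = 97.466 pc.
μ = 10.08 mas/yr = 0.01008 ″/yr.
v_t = 4.740 μ d = 4.740 × 0.01008 × 97.466 = 4.6568 km/s.
v = √(v_r² + v_t²) = √(8.438² + 4.6568²) = √92.8856 = 9.6377 km/s.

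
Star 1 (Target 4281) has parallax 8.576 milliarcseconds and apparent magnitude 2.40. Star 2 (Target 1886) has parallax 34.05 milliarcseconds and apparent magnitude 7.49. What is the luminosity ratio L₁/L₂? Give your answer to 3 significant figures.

L₁/L₂ = 1710

d₁ = 1/p₁ = 1/0.008576″ = 116.6 pc; d₂ = 1/p₂ = 1/0.03405″ = 29.369 pc.
M₁ = m₁ − 5 log₁₀ d₁ + 5 = 2.40 − 10.3335 + 5 = -2.9335.
M₂ = 7.49 − 7.3394 + 5 = 5.1506.
L₁/L₂ = 10^(0.4(M₂ − M₁)) = 10^(0.4 × 8.0841) = 10^3.23364 = 1712.5.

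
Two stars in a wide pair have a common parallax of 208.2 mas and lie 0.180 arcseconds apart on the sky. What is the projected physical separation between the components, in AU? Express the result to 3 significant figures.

d = 1/p = 1/0.2082″ = 4.8031 pc.
At distance d (pc), an angle of θ arcsec spans θ·d AU: s = 0.180 × 4.8031 = 0.86456 AU.

0.865 AU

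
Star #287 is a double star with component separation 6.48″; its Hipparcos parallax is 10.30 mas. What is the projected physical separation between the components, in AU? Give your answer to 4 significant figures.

629.1 AU

d = 1/p = 1/0.01030″ = 97.087 pc.
At distance d (pc), an angle of θ arcsec spans θ·d AU: s = 6.48 × 97.087 = 629.12 AU.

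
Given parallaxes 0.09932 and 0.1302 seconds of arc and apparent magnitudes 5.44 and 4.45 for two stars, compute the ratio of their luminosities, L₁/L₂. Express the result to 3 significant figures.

d₁ = 1/p₁ = 1/0.09932″ = 10.068 pc; d₂ = 1/p₂ = 1/0.1302″ = 7.6805 pc.
M₁ = m₁ − 5 log₁₀ d₁ + 5 = 5.44 − 5.0147 + 5 = 5.4253.
M₂ = 4.45 − 4.4269 + 5 = 5.0231.
L₁/L₂ = 10^(0.4(M₂ − M₁)) = 10^(0.4 × (-0.4022)) = 10^(-0.16088) = 0.69043.

L₁/L₂ = 0.690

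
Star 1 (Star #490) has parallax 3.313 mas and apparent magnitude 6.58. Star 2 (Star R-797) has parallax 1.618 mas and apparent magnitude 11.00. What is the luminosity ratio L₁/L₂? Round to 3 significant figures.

L₁/L₂ = 14.0

d₁ = 1/p₁ = 1/0.003313″ = 301.84 pc; d₂ = 1/p₂ = 1/0.001618″ = 618.05 pc.
M₁ = m₁ − 5 log₁₀ d₁ + 5 = 6.58 − 12.3989 + 5 = -0.8189.
M₂ = 11.00 − 13.9551 + 5 = 2.0449.
L₁/L₂ = 10^(0.4(M₂ − M₁)) = 10^(0.4 × 2.8638) = 10^1.14552 = 13.98.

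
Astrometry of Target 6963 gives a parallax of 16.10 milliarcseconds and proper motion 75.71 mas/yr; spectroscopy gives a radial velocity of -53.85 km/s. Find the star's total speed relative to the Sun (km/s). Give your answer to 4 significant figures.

d = 1/p = 1/0.01610″ = 62.112 pc.
μ = 75.71 mas/yr = 0.07571 ″/yr.
v_t = 4.740 μ d = 4.740 × 0.07571 × 62.112 = 22.29 km/s.
v = √(v_r² + v_t²) = √((-53.85)² + 22.29²) = √3396.67 = 58.281 km/s.

58.28 km/s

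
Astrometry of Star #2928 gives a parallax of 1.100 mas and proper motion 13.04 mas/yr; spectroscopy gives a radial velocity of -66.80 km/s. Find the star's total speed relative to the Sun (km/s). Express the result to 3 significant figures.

87.3 km/s

d = 1/p = 1/0.001100″ = 909.09 pc.
μ = 13.04 mas/yr = 0.01304 ″/yr.
v_t = 4.740 μ d = 4.740 × 0.01304 × 909.09 = 56.19 km/s.
v = √(v_r² + v_t²) = √((-66.80)² + 56.19²) = √7619.56 = 87.29 km/s.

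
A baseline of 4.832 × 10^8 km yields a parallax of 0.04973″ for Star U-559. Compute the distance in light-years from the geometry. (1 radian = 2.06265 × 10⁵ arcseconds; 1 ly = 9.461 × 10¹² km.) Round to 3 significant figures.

212 ly

θ = 0.04973″ = 0.04973/206265 = 2.4110 × 10^-7 rad.
d = B/θ = (4.832 × 10^8) / (2.4110 × 10^-7) = 2.0041 × 10^15 km = (2.0041 × 10^15) / (9.461 × 10^12) ly = 211.83 ly.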